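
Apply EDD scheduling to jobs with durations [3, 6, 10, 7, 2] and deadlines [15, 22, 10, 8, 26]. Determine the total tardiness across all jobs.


Sort by due date (EDD order): [(7, 8), (10, 10), (3, 15), (6, 22), (2, 26)]
Compute completion times and tardiness:
  Job 1: p=7, d=8, C=7, tardiness=max(0,7-8)=0
  Job 2: p=10, d=10, C=17, tardiness=max(0,17-10)=7
  Job 3: p=3, d=15, C=20, tardiness=max(0,20-15)=5
  Job 4: p=6, d=22, C=26, tardiness=max(0,26-22)=4
  Job 5: p=2, d=26, C=28, tardiness=max(0,28-26)=2
Total tardiness = 18

18


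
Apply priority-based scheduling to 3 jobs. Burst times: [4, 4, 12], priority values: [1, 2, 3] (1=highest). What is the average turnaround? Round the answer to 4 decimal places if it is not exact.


Sort by priority (ascending = highest first):
Order: [(1, 4), (2, 4), (3, 12)]
Completion times:
  Priority 1, burst=4, C=4
  Priority 2, burst=4, C=8
  Priority 3, burst=12, C=20
Average turnaround = 32/3 = 10.6667

10.6667


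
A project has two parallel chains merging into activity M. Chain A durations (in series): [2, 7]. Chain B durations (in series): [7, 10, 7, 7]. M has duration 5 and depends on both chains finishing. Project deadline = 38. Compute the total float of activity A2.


Forward pass: ES(A2) = sum of predecessors on chain A = 2
EF = ES + duration = 2 + 7 = 9
Backward pass: LF(M) = deadline = 38; LS(M) = 38 - 5 = 33
LF(A2) = LS(M) - sum(successors on chain A) = 33 - 0 = 33
LS = LF - duration = 33 - 7 = 26
Total float = LS - ES = 26 - 2 = 24

24


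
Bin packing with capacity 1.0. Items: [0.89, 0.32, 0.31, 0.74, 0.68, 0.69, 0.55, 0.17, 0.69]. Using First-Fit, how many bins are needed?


Place items sequentially using First-Fit:
  Item 0.89 -> new Bin 1
  Item 0.32 -> new Bin 2
  Item 0.31 -> Bin 2 (now 0.63)
  Item 0.74 -> new Bin 3
  Item 0.68 -> new Bin 4
  Item 0.69 -> new Bin 5
  Item 0.55 -> new Bin 6
  Item 0.17 -> Bin 2 (now 0.8)
  Item 0.69 -> new Bin 7
Total bins used = 7

7


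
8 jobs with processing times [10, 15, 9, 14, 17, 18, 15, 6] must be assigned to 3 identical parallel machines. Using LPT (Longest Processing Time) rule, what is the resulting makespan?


Sort jobs in decreasing order (LPT): [18, 17, 15, 15, 14, 10, 9, 6]
Assign each job to the least loaded machine:
  Machine 1: jobs [18, 10, 9], load = 37
  Machine 2: jobs [17, 14], load = 31
  Machine 3: jobs [15, 15, 6], load = 36
Makespan = max load = 37

37


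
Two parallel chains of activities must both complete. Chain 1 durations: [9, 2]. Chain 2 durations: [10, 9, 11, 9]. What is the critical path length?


Path A total = 9 + 2 = 11
Path B total = 10 + 9 + 11 + 9 = 39
Critical path = longest path = max(11, 39) = 39

39


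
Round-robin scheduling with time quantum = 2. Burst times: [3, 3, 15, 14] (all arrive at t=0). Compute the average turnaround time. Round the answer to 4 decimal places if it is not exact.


Time quantum = 2
Execution trace:
  J1 runs 2 units, time = 2
  J2 runs 2 units, time = 4
  J3 runs 2 units, time = 6
  J4 runs 2 units, time = 8
  J1 runs 1 units, time = 9
  J2 runs 1 units, time = 10
  J3 runs 2 units, time = 12
  J4 runs 2 units, time = 14
  J3 runs 2 units, time = 16
  J4 runs 2 units, time = 18
  J3 runs 2 units, time = 20
  J4 runs 2 units, time = 22
  J3 runs 2 units, time = 24
  J4 runs 2 units, time = 26
  J3 runs 2 units, time = 28
  J4 runs 2 units, time = 30
  J3 runs 2 units, time = 32
  J4 runs 2 units, time = 34
  J3 runs 1 units, time = 35
Finish times: [9, 10, 35, 34]
Average turnaround = 88/4 = 22.0

22.0


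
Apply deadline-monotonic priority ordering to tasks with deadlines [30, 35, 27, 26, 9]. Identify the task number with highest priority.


Sort tasks by relative deadline (ascending):
  Task 5: deadline = 9
  Task 4: deadline = 26
  Task 3: deadline = 27
  Task 1: deadline = 30
  Task 2: deadline = 35
Priority order (highest first): [5, 4, 3, 1, 2]
Highest priority task = 5

5


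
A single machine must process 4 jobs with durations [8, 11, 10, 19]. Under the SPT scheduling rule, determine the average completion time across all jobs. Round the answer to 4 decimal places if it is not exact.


Sort jobs by processing time (SPT order): [8, 10, 11, 19]
Compute completion times sequentially:
  Job 1: processing = 8, completes at 8
  Job 2: processing = 10, completes at 18
  Job 3: processing = 11, completes at 29
  Job 4: processing = 19, completes at 48
Sum of completion times = 103
Average completion time = 103/4 = 25.75

25.75


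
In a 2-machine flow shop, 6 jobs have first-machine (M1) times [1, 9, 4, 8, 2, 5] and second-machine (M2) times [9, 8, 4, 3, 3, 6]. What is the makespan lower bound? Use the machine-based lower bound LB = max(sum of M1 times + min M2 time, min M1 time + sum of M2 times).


LB1 = sum(M1 times) + min(M2 times) = 29 + 3 = 32
LB2 = min(M1 times) + sum(M2 times) = 1 + 33 = 34
Lower bound = max(LB1, LB2) = max(32, 34) = 34

34


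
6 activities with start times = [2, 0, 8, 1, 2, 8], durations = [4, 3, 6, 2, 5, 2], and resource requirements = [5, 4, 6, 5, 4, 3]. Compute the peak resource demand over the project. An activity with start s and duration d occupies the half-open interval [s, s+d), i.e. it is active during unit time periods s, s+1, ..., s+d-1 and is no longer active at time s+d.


Each activity i is active on [start_i, start_i + duration_i).
Compute total resource usage per time slot:
  t=0: active resources = [4], total = 4
  t=1: active resources = [4, 5], total = 9
  t=2: active resources = [5, 4, 5, 4], total = 18
  t=3: active resources = [5, 4], total = 9
  t=4: active resources = [5, 4], total = 9
  t=5: active resources = [5, 4], total = 9
  t=6: active resources = [4], total = 4
  t=7: active resources = [], total = 0
  t=8: active resources = [6, 3], total = 9
  t=9: active resources = [6, 3], total = 9
  t=10: active resources = [6], total = 6
  t=11: active resources = [6], total = 6
  t=12: active resources = [6], total = 6
  t=13: active resources = [6], total = 6
Peak resource demand = 18

18


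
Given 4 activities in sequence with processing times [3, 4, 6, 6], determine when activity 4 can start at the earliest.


Activity 4 starts after activities 1 through 3 complete.
Predecessor durations: [3, 4, 6]
ES = 3 + 4 + 6 = 13

13


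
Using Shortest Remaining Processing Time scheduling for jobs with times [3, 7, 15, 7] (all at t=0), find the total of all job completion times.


Since all jobs arrive at t=0, SRPT equals SPT ordering.
SPT order: [3, 7, 7, 15]
Completion times:
  Job 1: p=3, C=3
  Job 2: p=7, C=10
  Job 3: p=7, C=17
  Job 4: p=15, C=32
Total completion time = 3 + 10 + 17 + 32 = 62

62


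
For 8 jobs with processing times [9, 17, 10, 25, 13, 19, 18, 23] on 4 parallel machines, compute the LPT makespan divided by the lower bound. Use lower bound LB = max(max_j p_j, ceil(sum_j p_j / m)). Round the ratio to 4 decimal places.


LPT order: [25, 23, 19, 18, 17, 13, 10, 9]
Machine loads after assignment: [34, 33, 32, 35]
LPT makespan = 35
Lower bound = max(max_job, ceil(total/4)) = max(25, 34) = 34
Ratio = 35 / 34 = 1.0294

1.0294


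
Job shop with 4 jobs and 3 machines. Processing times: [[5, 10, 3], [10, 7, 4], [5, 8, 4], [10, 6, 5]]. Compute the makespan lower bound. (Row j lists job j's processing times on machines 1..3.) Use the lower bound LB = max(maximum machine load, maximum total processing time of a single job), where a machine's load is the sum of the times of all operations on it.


Machine loads:
  Machine 1: 5 + 10 + 5 + 10 = 30
  Machine 2: 10 + 7 + 8 + 6 = 31
  Machine 3: 3 + 4 + 4 + 5 = 16
Max machine load = 31
Job totals:
  Job 1: 18
  Job 2: 21
  Job 3: 17
  Job 4: 21
Max job total = 21
Lower bound = max(31, 21) = 31

31


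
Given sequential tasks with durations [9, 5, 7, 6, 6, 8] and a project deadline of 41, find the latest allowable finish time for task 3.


LF(activity 3) = deadline - sum of successor durations
Successors: activities 4 through 6 with durations [6, 6, 8]
Sum of successor durations = 20
LF = 41 - 20 = 21

21


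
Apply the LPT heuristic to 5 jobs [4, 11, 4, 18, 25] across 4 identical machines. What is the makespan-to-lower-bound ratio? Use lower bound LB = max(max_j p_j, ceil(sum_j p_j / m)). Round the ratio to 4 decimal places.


LPT order: [25, 18, 11, 4, 4]
Machine loads after assignment: [25, 18, 11, 8]
LPT makespan = 25
Lower bound = max(max_job, ceil(total/4)) = max(25, 16) = 25
Ratio = 25 / 25 = 1.0

1.0


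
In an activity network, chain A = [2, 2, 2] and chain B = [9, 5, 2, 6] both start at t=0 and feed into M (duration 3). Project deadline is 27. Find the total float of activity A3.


Forward pass: ES(A3) = sum of predecessors on chain A = 4
EF = ES + duration = 4 + 2 = 6
Backward pass: LF(M) = deadline = 27; LS(M) = 27 - 3 = 24
LF(A3) = LS(M) - sum(successors on chain A) = 24 - 0 = 24
LS = LF - duration = 24 - 2 = 22
Total float = LS - ES = 22 - 4 = 18

18


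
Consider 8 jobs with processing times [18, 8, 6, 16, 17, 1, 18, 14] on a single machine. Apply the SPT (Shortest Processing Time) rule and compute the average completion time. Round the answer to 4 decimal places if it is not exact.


Sort jobs by processing time (SPT order): [1, 6, 8, 14, 16, 17, 18, 18]
Compute completion times sequentially:
  Job 1: processing = 1, completes at 1
  Job 2: processing = 6, completes at 7
  Job 3: processing = 8, completes at 15
  Job 4: processing = 14, completes at 29
  Job 5: processing = 16, completes at 45
  Job 6: processing = 17, completes at 62
  Job 7: processing = 18, completes at 80
  Job 8: processing = 18, completes at 98
Sum of completion times = 337
Average completion time = 337/8 = 42.125

42.125


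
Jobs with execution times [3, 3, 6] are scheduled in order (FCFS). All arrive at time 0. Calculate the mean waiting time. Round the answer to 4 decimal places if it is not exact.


FCFS order (as given): [3, 3, 6]
Waiting times:
  Job 1: wait = 0
  Job 2: wait = 3
  Job 3: wait = 6
Sum of waiting times = 9
Average waiting time = 9/3 = 3.0

3.0


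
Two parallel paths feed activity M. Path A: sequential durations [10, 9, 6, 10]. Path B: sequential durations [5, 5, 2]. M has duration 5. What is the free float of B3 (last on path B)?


ES(B3) = sum of predecessors on chain B = 10
EF(B3) = ES + duration = 10 + 2 = 12
Successor of B3 is M. ES(M) = max(sum(A), sum(B)) = max(35, 12) = 35
Free float = ES(successor) - EF(current) = 35 - 12 = 23

23


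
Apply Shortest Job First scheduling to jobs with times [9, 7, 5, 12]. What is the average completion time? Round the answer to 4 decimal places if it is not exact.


SJF order (ascending): [5, 7, 9, 12]
Completion times:
  Job 1: burst=5, C=5
  Job 2: burst=7, C=12
  Job 3: burst=9, C=21
  Job 4: burst=12, C=33
Average completion = 71/4 = 17.75

17.75


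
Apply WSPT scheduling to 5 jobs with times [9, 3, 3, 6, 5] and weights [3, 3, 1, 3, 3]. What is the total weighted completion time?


Compute p/w ratios and sort ascending (WSPT): [(3, 3), (5, 3), (6, 3), (9, 3), (3, 1)]
Compute weighted completion times:
  Job (p=3,w=3): C=3, w*C=3*3=9
  Job (p=5,w=3): C=8, w*C=3*8=24
  Job (p=6,w=3): C=14, w*C=3*14=42
  Job (p=9,w=3): C=23, w*C=3*23=69
  Job (p=3,w=1): C=26, w*C=1*26=26
Total weighted completion time = 170

170


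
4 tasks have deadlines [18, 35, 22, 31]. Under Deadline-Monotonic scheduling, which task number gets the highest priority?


Sort tasks by relative deadline (ascending):
  Task 1: deadline = 18
  Task 3: deadline = 22
  Task 4: deadline = 31
  Task 2: deadline = 35
Priority order (highest first): [1, 3, 4, 2]
Highest priority task = 1

1


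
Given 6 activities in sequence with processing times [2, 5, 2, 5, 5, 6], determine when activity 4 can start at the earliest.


Activity 4 starts after activities 1 through 3 complete.
Predecessor durations: [2, 5, 2]
ES = 2 + 5 + 2 = 9

9


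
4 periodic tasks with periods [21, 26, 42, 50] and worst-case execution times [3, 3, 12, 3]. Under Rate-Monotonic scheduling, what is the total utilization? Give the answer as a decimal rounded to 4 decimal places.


Compute individual utilizations (exact fractions):
  Task 1: C/T = 3/21 = 1/7 (approx. 0.1429)
  Task 2: C/T = 3/26 (approx. 0.1154)
  Task 3: C/T = 12/42 = 2/7 (approx. 0.2857)
  Task 4: C/T = 3/50 (approx. 0.06)
Total utilization U = 1/7 + 3/26 + 2/7 + 3/50 = 1374/2275
Rounded to 4 decimal places: U = 0.6040
RM (Liu & Layland) bound for 4 tasks = 0.756828; compare with U = 1374/2275 (approx. 0.603956)
U <= bound, so schedulable by RM sufficient condition.

0.6040


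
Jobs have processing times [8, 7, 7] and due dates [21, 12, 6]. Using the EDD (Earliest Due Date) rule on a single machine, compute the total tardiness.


Sort by due date (EDD order): [(7, 6), (7, 12), (8, 21)]
Compute completion times and tardiness:
  Job 1: p=7, d=6, C=7, tardiness=max(0,7-6)=1
  Job 2: p=7, d=12, C=14, tardiness=max(0,14-12)=2
  Job 3: p=8, d=21, C=22, tardiness=max(0,22-21)=1
Total tardiness = 4

4


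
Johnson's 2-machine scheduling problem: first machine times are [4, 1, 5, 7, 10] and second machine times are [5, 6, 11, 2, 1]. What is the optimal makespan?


Apply Johnson's rule:
  Group 1 (a <= b): [(2, 1, 6), (1, 4, 5), (3, 5, 11)]
  Group 2 (a > b): [(4, 7, 2), (5, 10, 1)]
Optimal job order: [2, 1, 3, 4, 5]
Schedule:
  Job 2: M1 done at 1, M2 done at 7
  Job 1: M1 done at 5, M2 done at 12
  Job 3: M1 done at 10, M2 done at 23
  Job 4: M1 done at 17, M2 done at 25
  Job 5: M1 done at 27, M2 done at 28
Makespan = 28

28


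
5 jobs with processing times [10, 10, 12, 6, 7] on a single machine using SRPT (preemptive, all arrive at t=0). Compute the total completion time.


Since all jobs arrive at t=0, SRPT equals SPT ordering.
SPT order: [6, 7, 10, 10, 12]
Completion times:
  Job 1: p=6, C=6
  Job 2: p=7, C=13
  Job 3: p=10, C=23
  Job 4: p=10, C=33
  Job 5: p=12, C=45
Total completion time = 6 + 13 + 23 + 33 + 45 = 120

120


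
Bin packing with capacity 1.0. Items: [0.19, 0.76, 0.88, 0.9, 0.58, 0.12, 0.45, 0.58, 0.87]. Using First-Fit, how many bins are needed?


Place items sequentially using First-Fit:
  Item 0.19 -> new Bin 1
  Item 0.76 -> Bin 1 (now 0.95)
  Item 0.88 -> new Bin 2
  Item 0.9 -> new Bin 3
  Item 0.58 -> new Bin 4
  Item 0.12 -> Bin 2 (now 1.0)
  Item 0.45 -> new Bin 5
  Item 0.58 -> new Bin 6
  Item 0.87 -> new Bin 7
Total bins used = 7

7


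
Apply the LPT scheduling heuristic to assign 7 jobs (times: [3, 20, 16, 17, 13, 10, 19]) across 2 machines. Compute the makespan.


Sort jobs in decreasing order (LPT): [20, 19, 17, 16, 13, 10, 3]
Assign each job to the least loaded machine:
  Machine 1: jobs [20, 16, 13], load = 49
  Machine 2: jobs [19, 17, 10, 3], load = 49
Makespan = max load = 49

49


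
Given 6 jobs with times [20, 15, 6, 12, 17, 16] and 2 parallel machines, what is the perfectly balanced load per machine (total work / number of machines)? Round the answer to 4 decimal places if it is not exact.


Total processing time = 20 + 15 + 6 + 12 + 17 + 16 = 86
Number of machines = 2
Ideal balanced load = 86 / 2 = 43.0

43.0


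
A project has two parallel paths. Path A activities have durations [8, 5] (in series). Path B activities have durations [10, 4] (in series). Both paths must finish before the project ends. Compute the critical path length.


Path A total = 8 + 5 = 13
Path B total = 10 + 4 = 14
Critical path = longest path = max(13, 14) = 14

14


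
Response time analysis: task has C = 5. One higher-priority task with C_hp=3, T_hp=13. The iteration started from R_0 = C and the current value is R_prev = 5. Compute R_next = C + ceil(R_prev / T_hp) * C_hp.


R_next = C + ceil(R_prev / T_hp) * C_hp
ceil(5 / 13) = ceil(0.3846) = 1
Interference = 1 * 3 = 3
R_next = 5 + 3 = 8

8


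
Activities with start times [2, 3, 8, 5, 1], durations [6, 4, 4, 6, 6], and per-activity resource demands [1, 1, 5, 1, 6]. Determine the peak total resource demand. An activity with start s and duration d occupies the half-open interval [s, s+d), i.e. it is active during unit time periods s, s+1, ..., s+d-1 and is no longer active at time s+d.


Each activity i is active on [start_i, start_i + duration_i).
Compute total resource usage per time slot:
  t=0: active resources = [], total = 0
  t=1: active resources = [6], total = 6
  t=2: active resources = [1, 6], total = 7
  t=3: active resources = [1, 1, 6], total = 8
  t=4: active resources = [1, 1, 6], total = 8
  t=5: active resources = [1, 1, 1, 6], total = 9
  t=6: active resources = [1, 1, 1, 6], total = 9
  t=7: active resources = [1, 1], total = 2
  t=8: active resources = [5, 1], total = 6
  t=9: active resources = [5, 1], total = 6
  t=10: active resources = [5, 1], total = 6
  t=11: active resources = [5], total = 5
Peak resource demand = 9

9


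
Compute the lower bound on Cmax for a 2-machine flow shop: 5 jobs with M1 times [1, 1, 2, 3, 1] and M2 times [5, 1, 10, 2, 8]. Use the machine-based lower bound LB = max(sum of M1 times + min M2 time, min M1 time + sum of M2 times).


LB1 = sum(M1 times) + min(M2 times) = 8 + 1 = 9
LB2 = min(M1 times) + sum(M2 times) = 1 + 26 = 27
Lower bound = max(LB1, LB2) = max(9, 27) = 27

27


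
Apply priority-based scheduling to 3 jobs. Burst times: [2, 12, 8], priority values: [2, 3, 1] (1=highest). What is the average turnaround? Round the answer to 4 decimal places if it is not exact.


Sort by priority (ascending = highest first):
Order: [(1, 8), (2, 2), (3, 12)]
Completion times:
  Priority 1, burst=8, C=8
  Priority 2, burst=2, C=10
  Priority 3, burst=12, C=22
Average turnaround = 40/3 = 13.3333

13.3333


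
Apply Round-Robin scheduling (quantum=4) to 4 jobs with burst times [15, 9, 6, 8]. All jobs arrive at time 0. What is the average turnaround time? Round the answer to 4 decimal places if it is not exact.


Time quantum = 4
Execution trace:
  J1 runs 4 units, time = 4
  J2 runs 4 units, time = 8
  J3 runs 4 units, time = 12
  J4 runs 4 units, time = 16
  J1 runs 4 units, time = 20
  J2 runs 4 units, time = 24
  J3 runs 2 units, time = 26
  J4 runs 4 units, time = 30
  J1 runs 4 units, time = 34
  J2 runs 1 units, time = 35
  J1 runs 3 units, time = 38
Finish times: [38, 35, 26, 30]
Average turnaround = 129/4 = 32.25

32.25


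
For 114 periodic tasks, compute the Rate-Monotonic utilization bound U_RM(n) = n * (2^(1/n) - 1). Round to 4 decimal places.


Compute 2^(1/114) = 1.0060987606
Subtract 1: 1.0060987606 - 1 = 0.0060987606
Multiply by n: 114 * 0.0060987606 = 0.6952587084
Round to 4 dp: 0.6953

0.6953


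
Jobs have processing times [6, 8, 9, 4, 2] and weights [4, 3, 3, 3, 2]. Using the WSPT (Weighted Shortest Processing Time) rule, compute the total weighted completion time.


Compute p/w ratios and sort ascending (WSPT): [(2, 2), (4, 3), (6, 4), (8, 3), (9, 3)]
Compute weighted completion times:
  Job (p=2,w=2): C=2, w*C=2*2=4
  Job (p=4,w=3): C=6, w*C=3*6=18
  Job (p=6,w=4): C=12, w*C=4*12=48
  Job (p=8,w=3): C=20, w*C=3*20=60
  Job (p=9,w=3): C=29, w*C=3*29=87
Total weighted completion time = 217

217


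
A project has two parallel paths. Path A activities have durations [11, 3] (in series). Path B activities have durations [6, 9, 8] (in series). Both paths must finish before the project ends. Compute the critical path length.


Path A total = 11 + 3 = 14
Path B total = 6 + 9 + 8 = 23
Critical path = longest path = max(14, 23) = 23

23


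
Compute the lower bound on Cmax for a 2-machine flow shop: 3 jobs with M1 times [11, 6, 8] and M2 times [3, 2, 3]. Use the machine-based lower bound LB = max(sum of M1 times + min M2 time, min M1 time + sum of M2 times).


LB1 = sum(M1 times) + min(M2 times) = 25 + 2 = 27
LB2 = min(M1 times) + sum(M2 times) = 6 + 8 = 14
Lower bound = max(LB1, LB2) = max(27, 14) = 27

27


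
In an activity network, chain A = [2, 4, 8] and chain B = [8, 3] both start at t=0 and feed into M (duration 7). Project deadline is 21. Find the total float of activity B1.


Forward pass: ES(B1) = sum of predecessors on chain B = 0
EF = ES + duration = 0 + 8 = 8
Backward pass: LF(M) = deadline = 21; LS(M) = 21 - 7 = 14
LF(B1) = LS(M) - sum(successors on chain B) = 14 - 3 = 11
LS = LF - duration = 11 - 8 = 3
Total float = LS - ES = 3 - 0 = 3

3


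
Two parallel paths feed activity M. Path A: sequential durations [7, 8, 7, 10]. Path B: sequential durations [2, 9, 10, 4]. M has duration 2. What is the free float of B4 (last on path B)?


ES(B4) = sum of predecessors on chain B = 21
EF(B4) = ES + duration = 21 + 4 = 25
Successor of B4 is M. ES(M) = max(sum(A), sum(B)) = max(32, 25) = 32
Free float = ES(successor) - EF(current) = 32 - 25 = 7

7


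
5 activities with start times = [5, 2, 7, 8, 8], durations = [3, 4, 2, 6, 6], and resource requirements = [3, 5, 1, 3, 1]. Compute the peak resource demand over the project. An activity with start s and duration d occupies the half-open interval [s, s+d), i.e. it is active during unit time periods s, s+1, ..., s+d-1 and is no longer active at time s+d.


Each activity i is active on [start_i, start_i + duration_i).
Compute total resource usage per time slot:
  t=0: active resources = [], total = 0
  t=1: active resources = [], total = 0
  t=2: active resources = [5], total = 5
  t=3: active resources = [5], total = 5
  t=4: active resources = [5], total = 5
  t=5: active resources = [3, 5], total = 8
  t=6: active resources = [3], total = 3
  t=7: active resources = [3, 1], total = 4
  t=8: active resources = [1, 3, 1], total = 5
  t=9: active resources = [3, 1], total = 4
  t=10: active resources = [3, 1], total = 4
  t=11: active resources = [3, 1], total = 4
  t=12: active resources = [3, 1], total = 4
  t=13: active resources = [3, 1], total = 4
Peak resource demand = 8

8


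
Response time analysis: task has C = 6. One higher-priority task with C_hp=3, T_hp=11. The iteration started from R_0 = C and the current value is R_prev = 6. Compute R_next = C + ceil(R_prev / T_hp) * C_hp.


R_next = C + ceil(R_prev / T_hp) * C_hp
ceil(6 / 11) = ceil(0.5455) = 1
Interference = 1 * 3 = 3
R_next = 6 + 3 = 9

9


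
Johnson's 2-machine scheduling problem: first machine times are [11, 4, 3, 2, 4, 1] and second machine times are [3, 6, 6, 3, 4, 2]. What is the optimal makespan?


Apply Johnson's rule:
  Group 1 (a <= b): [(6, 1, 2), (4, 2, 3), (3, 3, 6), (2, 4, 6), (5, 4, 4)]
  Group 2 (a > b): [(1, 11, 3)]
Optimal job order: [6, 4, 3, 2, 5, 1]
Schedule:
  Job 6: M1 done at 1, M2 done at 3
  Job 4: M1 done at 3, M2 done at 6
  Job 3: M1 done at 6, M2 done at 12
  Job 2: M1 done at 10, M2 done at 18
  Job 5: M1 done at 14, M2 done at 22
  Job 1: M1 done at 25, M2 done at 28
Makespan = 28

28


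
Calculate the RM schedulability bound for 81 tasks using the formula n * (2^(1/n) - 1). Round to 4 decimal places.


Compute 2^(1/81) = 1.0085940916
Subtract 1: 1.0085940916 - 1 = 0.0085940916
Multiply by n: 81 * 0.0085940916 = 0.6961214196
Round to 4 dp: 0.6961

0.6961


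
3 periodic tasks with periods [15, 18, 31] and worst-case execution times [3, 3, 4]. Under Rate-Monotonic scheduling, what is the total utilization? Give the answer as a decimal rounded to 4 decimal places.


Compute individual utilizations (exact fractions):
  Task 1: C/T = 3/15 = 1/5 (approx. 0.2)
  Task 2: C/T = 3/18 = 1/6 (approx. 0.1667)
  Task 3: C/T = 4/31 (approx. 0.129)
Total utilization U = 1/5 + 1/6 + 4/31 = 461/930
Rounded to 4 decimal places: U = 0.4957
RM (Liu & Layland) bound for 3 tasks = 0.779763; compare with U = 461/930 (approx. 0.495699)
U <= bound, so schedulable by RM sufficient condition.

0.4957


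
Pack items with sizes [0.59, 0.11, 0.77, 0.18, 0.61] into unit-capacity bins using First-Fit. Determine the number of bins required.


Place items sequentially using First-Fit:
  Item 0.59 -> new Bin 1
  Item 0.11 -> Bin 1 (now 0.7)
  Item 0.77 -> new Bin 2
  Item 0.18 -> Bin 1 (now 0.88)
  Item 0.61 -> new Bin 3
Total bins used = 3

3


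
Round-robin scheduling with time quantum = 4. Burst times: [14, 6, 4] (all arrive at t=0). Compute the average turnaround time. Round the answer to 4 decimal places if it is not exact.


Time quantum = 4
Execution trace:
  J1 runs 4 units, time = 4
  J2 runs 4 units, time = 8
  J3 runs 4 units, time = 12
  J1 runs 4 units, time = 16
  J2 runs 2 units, time = 18
  J1 runs 4 units, time = 22
  J1 runs 2 units, time = 24
Finish times: [24, 18, 12]
Average turnaround = 54/3 = 18.0

18.0


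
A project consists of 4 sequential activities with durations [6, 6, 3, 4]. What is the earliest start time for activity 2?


Activity 2 starts after activities 1 through 1 complete.
Predecessor durations: [6]
ES = 6 = 6

6


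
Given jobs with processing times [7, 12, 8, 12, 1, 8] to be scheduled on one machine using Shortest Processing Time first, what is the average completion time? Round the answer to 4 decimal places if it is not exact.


Sort jobs by processing time (SPT order): [1, 7, 8, 8, 12, 12]
Compute completion times sequentially:
  Job 1: processing = 1, completes at 1
  Job 2: processing = 7, completes at 8
  Job 3: processing = 8, completes at 16
  Job 4: processing = 8, completes at 24
  Job 5: processing = 12, completes at 36
  Job 6: processing = 12, completes at 48
Sum of completion times = 133
Average completion time = 133/6 = 22.1667

22.1667


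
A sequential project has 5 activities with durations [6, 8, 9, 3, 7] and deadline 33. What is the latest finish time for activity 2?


LF(activity 2) = deadline - sum of successor durations
Successors: activities 3 through 5 with durations [9, 3, 7]
Sum of successor durations = 19
LF = 33 - 19 = 14

14


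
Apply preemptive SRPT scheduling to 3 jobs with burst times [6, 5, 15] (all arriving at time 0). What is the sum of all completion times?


Since all jobs arrive at t=0, SRPT equals SPT ordering.
SPT order: [5, 6, 15]
Completion times:
  Job 1: p=5, C=5
  Job 2: p=6, C=11
  Job 3: p=15, C=26
Total completion time = 5 + 11 + 26 = 42

42


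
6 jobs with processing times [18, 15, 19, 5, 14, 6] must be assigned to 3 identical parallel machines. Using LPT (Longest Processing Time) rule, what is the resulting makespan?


Sort jobs in decreasing order (LPT): [19, 18, 15, 14, 6, 5]
Assign each job to the least loaded machine:
  Machine 1: jobs [19, 5], load = 24
  Machine 2: jobs [18, 6], load = 24
  Machine 3: jobs [15, 14], load = 29
Makespan = max load = 29

29


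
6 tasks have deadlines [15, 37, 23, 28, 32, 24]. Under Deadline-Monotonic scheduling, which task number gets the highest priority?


Sort tasks by relative deadline (ascending):
  Task 1: deadline = 15
  Task 3: deadline = 23
  Task 6: deadline = 24
  Task 4: deadline = 28
  Task 5: deadline = 32
  Task 2: deadline = 37
Priority order (highest first): [1, 3, 6, 4, 5, 2]
Highest priority task = 1

1


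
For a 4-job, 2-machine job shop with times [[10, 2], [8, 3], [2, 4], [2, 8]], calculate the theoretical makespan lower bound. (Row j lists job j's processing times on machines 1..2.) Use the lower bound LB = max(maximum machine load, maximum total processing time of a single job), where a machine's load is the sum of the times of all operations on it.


Machine loads:
  Machine 1: 10 + 8 + 2 + 2 = 22
  Machine 2: 2 + 3 + 4 + 8 = 17
Max machine load = 22
Job totals:
  Job 1: 12
  Job 2: 11
  Job 3: 6
  Job 4: 10
Max job total = 12
Lower bound = max(22, 12) = 22

22


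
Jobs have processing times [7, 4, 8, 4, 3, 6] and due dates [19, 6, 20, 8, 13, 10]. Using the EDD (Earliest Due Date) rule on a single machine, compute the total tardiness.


Sort by due date (EDD order): [(4, 6), (4, 8), (6, 10), (3, 13), (7, 19), (8, 20)]
Compute completion times and tardiness:
  Job 1: p=4, d=6, C=4, tardiness=max(0,4-6)=0
  Job 2: p=4, d=8, C=8, tardiness=max(0,8-8)=0
  Job 3: p=6, d=10, C=14, tardiness=max(0,14-10)=4
  Job 4: p=3, d=13, C=17, tardiness=max(0,17-13)=4
  Job 5: p=7, d=19, C=24, tardiness=max(0,24-19)=5
  Job 6: p=8, d=20, C=32, tardiness=max(0,32-20)=12
Total tardiness = 25

25


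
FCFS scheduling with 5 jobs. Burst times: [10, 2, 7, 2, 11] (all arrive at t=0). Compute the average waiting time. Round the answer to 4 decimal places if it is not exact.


FCFS order (as given): [10, 2, 7, 2, 11]
Waiting times:
  Job 1: wait = 0
  Job 2: wait = 10
  Job 3: wait = 12
  Job 4: wait = 19
  Job 5: wait = 21
Sum of waiting times = 62
Average waiting time = 62/5 = 12.4

12.4


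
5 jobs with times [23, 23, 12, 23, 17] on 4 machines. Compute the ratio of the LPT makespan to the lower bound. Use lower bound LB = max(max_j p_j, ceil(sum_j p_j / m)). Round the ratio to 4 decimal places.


LPT order: [23, 23, 23, 17, 12]
Machine loads after assignment: [23, 23, 23, 29]
LPT makespan = 29
Lower bound = max(max_job, ceil(total/4)) = max(23, 25) = 25
Ratio = 29 / 25 = 1.16

1.16


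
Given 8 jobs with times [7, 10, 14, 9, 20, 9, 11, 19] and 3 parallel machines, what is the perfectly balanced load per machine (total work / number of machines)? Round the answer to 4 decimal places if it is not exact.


Total processing time = 7 + 10 + 14 + 9 + 20 + 9 + 11 + 19 = 99
Number of machines = 3
Ideal balanced load = 99 / 3 = 33.0

33.0


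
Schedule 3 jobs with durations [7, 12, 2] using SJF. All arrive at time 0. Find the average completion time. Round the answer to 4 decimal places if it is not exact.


SJF order (ascending): [2, 7, 12]
Completion times:
  Job 1: burst=2, C=2
  Job 2: burst=7, C=9
  Job 3: burst=12, C=21
Average completion = 32/3 = 10.6667

10.6667


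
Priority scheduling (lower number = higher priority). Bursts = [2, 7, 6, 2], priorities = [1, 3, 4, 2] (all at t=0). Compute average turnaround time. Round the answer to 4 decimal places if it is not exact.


Sort by priority (ascending = highest first):
Order: [(1, 2), (2, 2), (3, 7), (4, 6)]
Completion times:
  Priority 1, burst=2, C=2
  Priority 2, burst=2, C=4
  Priority 3, burst=7, C=11
  Priority 4, burst=6, C=17
Average turnaround = 34/4 = 8.5

8.5


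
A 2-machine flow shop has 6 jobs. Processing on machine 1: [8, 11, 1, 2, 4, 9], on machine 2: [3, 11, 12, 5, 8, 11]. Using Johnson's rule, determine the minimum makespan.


Apply Johnson's rule:
  Group 1 (a <= b): [(3, 1, 12), (4, 2, 5), (5, 4, 8), (6, 9, 11), (2, 11, 11)]
  Group 2 (a > b): [(1, 8, 3)]
Optimal job order: [3, 4, 5, 6, 2, 1]
Schedule:
  Job 3: M1 done at 1, M2 done at 13
  Job 4: M1 done at 3, M2 done at 18
  Job 5: M1 done at 7, M2 done at 26
  Job 6: M1 done at 16, M2 done at 37
  Job 2: M1 done at 27, M2 done at 48
  Job 1: M1 done at 35, M2 done at 51
Makespan = 51

51


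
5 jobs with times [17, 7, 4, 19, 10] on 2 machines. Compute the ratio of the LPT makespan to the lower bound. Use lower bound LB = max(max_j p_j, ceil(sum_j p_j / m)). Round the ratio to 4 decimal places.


LPT order: [19, 17, 10, 7, 4]
Machine loads after assignment: [30, 27]
LPT makespan = 30
Lower bound = max(max_job, ceil(total/2)) = max(19, 29) = 29
Ratio = 30 / 29 = 1.0345

1.0345


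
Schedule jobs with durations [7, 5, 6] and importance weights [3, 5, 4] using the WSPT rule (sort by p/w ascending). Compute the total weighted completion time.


Compute p/w ratios and sort ascending (WSPT): [(5, 5), (6, 4), (7, 3)]
Compute weighted completion times:
  Job (p=5,w=5): C=5, w*C=5*5=25
  Job (p=6,w=4): C=11, w*C=4*11=44
  Job (p=7,w=3): C=18, w*C=3*18=54
Total weighted completion time = 123

123


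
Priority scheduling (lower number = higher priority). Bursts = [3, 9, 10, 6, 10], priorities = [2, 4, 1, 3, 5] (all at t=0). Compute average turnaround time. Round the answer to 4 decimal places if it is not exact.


Sort by priority (ascending = highest first):
Order: [(1, 10), (2, 3), (3, 6), (4, 9), (5, 10)]
Completion times:
  Priority 1, burst=10, C=10
  Priority 2, burst=3, C=13
  Priority 3, burst=6, C=19
  Priority 4, burst=9, C=28
  Priority 5, burst=10, C=38
Average turnaround = 108/5 = 21.6

21.6


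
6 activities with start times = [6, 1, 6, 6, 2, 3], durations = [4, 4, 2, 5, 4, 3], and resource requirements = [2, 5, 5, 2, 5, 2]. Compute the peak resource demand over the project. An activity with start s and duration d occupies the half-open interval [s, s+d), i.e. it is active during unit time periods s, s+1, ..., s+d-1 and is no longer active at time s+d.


Each activity i is active on [start_i, start_i + duration_i).
Compute total resource usage per time slot:
  t=0: active resources = [], total = 0
  t=1: active resources = [5], total = 5
  t=2: active resources = [5, 5], total = 10
  t=3: active resources = [5, 5, 2], total = 12
  t=4: active resources = [5, 5, 2], total = 12
  t=5: active resources = [5, 2], total = 7
  t=6: active resources = [2, 5, 2], total = 9
  t=7: active resources = [2, 5, 2], total = 9
  t=8: active resources = [2, 2], total = 4
  t=9: active resources = [2, 2], total = 4
  t=10: active resources = [2], total = 2
Peak resource demand = 12

12


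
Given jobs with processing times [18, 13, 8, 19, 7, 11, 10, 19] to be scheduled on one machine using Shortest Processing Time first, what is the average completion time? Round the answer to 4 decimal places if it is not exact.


Sort jobs by processing time (SPT order): [7, 8, 10, 11, 13, 18, 19, 19]
Compute completion times sequentially:
  Job 1: processing = 7, completes at 7
  Job 2: processing = 8, completes at 15
  Job 3: processing = 10, completes at 25
  Job 4: processing = 11, completes at 36
  Job 5: processing = 13, completes at 49
  Job 6: processing = 18, completes at 67
  Job 7: processing = 19, completes at 86
  Job 8: processing = 19, completes at 105
Sum of completion times = 390
Average completion time = 390/8 = 48.75

48.75


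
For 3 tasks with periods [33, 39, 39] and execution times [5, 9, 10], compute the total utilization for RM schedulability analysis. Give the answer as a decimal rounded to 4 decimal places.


Compute individual utilizations (exact fractions):
  Task 1: C/T = 5/33 (approx. 0.1515)
  Task 2: C/T = 9/39 = 3/13 (approx. 0.2308)
  Task 3: C/T = 10/39 (approx. 0.2564)
Total utilization U = 5/33 + 3/13 + 10/39 = 274/429
Rounded to 4 decimal places: U = 0.6387
RM (Liu & Layland) bound for 3 tasks = 0.779763; compare with U = 274/429 (approx. 0.638695)
U <= bound, so schedulable by RM sufficient condition.

0.6387


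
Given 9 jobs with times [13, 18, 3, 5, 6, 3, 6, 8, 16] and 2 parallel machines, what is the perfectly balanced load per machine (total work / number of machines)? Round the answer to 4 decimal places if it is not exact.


Total processing time = 13 + 18 + 3 + 5 + 6 + 3 + 6 + 8 + 16 = 78
Number of machines = 2
Ideal balanced load = 78 / 2 = 39.0

39.0


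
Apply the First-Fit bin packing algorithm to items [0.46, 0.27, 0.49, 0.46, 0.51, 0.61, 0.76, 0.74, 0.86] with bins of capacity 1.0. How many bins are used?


Place items sequentially using First-Fit:
  Item 0.46 -> new Bin 1
  Item 0.27 -> Bin 1 (now 0.73)
  Item 0.49 -> new Bin 2
  Item 0.46 -> Bin 2 (now 0.95)
  Item 0.51 -> new Bin 3
  Item 0.61 -> new Bin 4
  Item 0.76 -> new Bin 5
  Item 0.74 -> new Bin 6
  Item 0.86 -> new Bin 7
Total bins used = 7

7


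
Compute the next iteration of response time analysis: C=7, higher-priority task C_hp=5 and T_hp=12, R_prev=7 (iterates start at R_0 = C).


R_next = C + ceil(R_prev / T_hp) * C_hp
ceil(7 / 12) = ceil(0.5833) = 1
Interference = 1 * 5 = 5
R_next = 7 + 5 = 12

12


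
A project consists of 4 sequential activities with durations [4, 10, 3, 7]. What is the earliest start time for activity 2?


Activity 2 starts after activities 1 through 1 complete.
Predecessor durations: [4]
ES = 4 = 4

4


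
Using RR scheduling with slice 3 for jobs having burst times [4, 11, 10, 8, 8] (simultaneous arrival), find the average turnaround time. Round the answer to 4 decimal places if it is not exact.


Time quantum = 3
Execution trace:
  J1 runs 3 units, time = 3
  J2 runs 3 units, time = 6
  J3 runs 3 units, time = 9
  J4 runs 3 units, time = 12
  J5 runs 3 units, time = 15
  J1 runs 1 units, time = 16
  J2 runs 3 units, time = 19
  J3 runs 3 units, time = 22
  J4 runs 3 units, time = 25
  J5 runs 3 units, time = 28
  J2 runs 3 units, time = 31
  J3 runs 3 units, time = 34
  J4 runs 2 units, time = 36
  J5 runs 2 units, time = 38
  J2 runs 2 units, time = 40
  J3 runs 1 units, time = 41
Finish times: [16, 40, 41, 36, 38]
Average turnaround = 171/5 = 34.2

34.2


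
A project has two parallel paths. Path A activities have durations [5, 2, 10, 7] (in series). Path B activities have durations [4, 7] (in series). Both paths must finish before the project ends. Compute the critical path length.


Path A total = 5 + 2 + 10 + 7 = 24
Path B total = 4 + 7 = 11
Critical path = longest path = max(24, 11) = 24

24


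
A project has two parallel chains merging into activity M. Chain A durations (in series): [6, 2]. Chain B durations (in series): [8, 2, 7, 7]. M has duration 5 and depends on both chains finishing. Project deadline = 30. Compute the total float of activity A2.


Forward pass: ES(A2) = sum of predecessors on chain A = 6
EF = ES + duration = 6 + 2 = 8
Backward pass: LF(M) = deadline = 30; LS(M) = 30 - 5 = 25
LF(A2) = LS(M) - sum(successors on chain A) = 25 - 0 = 25
LS = LF - duration = 25 - 2 = 23
Total float = LS - ES = 23 - 6 = 17

17


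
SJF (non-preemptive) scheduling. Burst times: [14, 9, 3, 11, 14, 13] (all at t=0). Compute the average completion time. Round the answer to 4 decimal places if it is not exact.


SJF order (ascending): [3, 9, 11, 13, 14, 14]
Completion times:
  Job 1: burst=3, C=3
  Job 2: burst=9, C=12
  Job 3: burst=11, C=23
  Job 4: burst=13, C=36
  Job 5: burst=14, C=50
  Job 6: burst=14, C=64
Average completion = 188/6 = 31.3333

31.3333


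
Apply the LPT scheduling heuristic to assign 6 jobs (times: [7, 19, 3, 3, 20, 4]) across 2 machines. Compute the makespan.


Sort jobs in decreasing order (LPT): [20, 19, 7, 4, 3, 3]
Assign each job to the least loaded machine:
  Machine 1: jobs [20, 4, 3], load = 27
  Machine 2: jobs [19, 7, 3], load = 29
Makespan = max load = 29

29


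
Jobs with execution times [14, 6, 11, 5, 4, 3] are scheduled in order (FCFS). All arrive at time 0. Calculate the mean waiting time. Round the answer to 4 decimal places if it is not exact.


FCFS order (as given): [14, 6, 11, 5, 4, 3]
Waiting times:
  Job 1: wait = 0
  Job 2: wait = 14
  Job 3: wait = 20
  Job 4: wait = 31
  Job 5: wait = 36
  Job 6: wait = 40
Sum of waiting times = 141
Average waiting time = 141/6 = 23.5

23.5


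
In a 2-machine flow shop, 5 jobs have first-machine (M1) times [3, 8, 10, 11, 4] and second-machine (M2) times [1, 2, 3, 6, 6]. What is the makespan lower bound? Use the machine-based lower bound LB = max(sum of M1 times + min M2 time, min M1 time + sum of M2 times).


LB1 = sum(M1 times) + min(M2 times) = 36 + 1 = 37
LB2 = min(M1 times) + sum(M2 times) = 3 + 18 = 21
Lower bound = max(LB1, LB2) = max(37, 21) = 37

37


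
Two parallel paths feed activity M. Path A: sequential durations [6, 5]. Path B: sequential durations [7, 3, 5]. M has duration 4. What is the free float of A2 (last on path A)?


ES(A2) = sum of predecessors on chain A = 6
EF(A2) = ES + duration = 6 + 5 = 11
Successor of A2 is M. ES(M) = max(sum(A), sum(B)) = max(11, 15) = 15
Free float = ES(successor) - EF(current) = 15 - 11 = 4

4


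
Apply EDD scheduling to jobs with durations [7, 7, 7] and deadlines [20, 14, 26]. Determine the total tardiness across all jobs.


Sort by due date (EDD order): [(7, 14), (7, 20), (7, 26)]
Compute completion times and tardiness:
  Job 1: p=7, d=14, C=7, tardiness=max(0,7-14)=0
  Job 2: p=7, d=20, C=14, tardiness=max(0,14-20)=0
  Job 3: p=7, d=26, C=21, tardiness=max(0,21-26)=0
Total tardiness = 0

0


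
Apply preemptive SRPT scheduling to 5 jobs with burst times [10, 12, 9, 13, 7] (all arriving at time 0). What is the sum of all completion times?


Since all jobs arrive at t=0, SRPT equals SPT ordering.
SPT order: [7, 9, 10, 12, 13]
Completion times:
  Job 1: p=7, C=7
  Job 2: p=9, C=16
  Job 3: p=10, C=26
  Job 4: p=12, C=38
  Job 5: p=13, C=51
Total completion time = 7 + 16 + 26 + 38 + 51 = 138

138
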